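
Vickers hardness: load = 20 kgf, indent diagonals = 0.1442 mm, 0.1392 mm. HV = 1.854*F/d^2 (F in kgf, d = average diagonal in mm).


d_avg = (0.1442+0.1392)/2 = 0.1417 mm
HV = 1.854*20/0.1417^2 = 1847

1847


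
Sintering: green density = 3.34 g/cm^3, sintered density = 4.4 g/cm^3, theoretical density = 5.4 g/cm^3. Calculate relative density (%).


Relative = 4.4 / 5.4 * 100 = 81.5%

81.5


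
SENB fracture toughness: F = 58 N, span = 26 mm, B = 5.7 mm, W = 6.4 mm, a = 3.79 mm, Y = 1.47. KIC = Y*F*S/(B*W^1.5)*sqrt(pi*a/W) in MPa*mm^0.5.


KIC = 1.47*58*26/(5.7*6.4^1.5)*sqrt(pi*3.79/6.4) = 32.76

32.76


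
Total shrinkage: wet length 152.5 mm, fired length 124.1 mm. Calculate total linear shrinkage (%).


TS = (152.5 - 124.1) / 152.5 * 100 = 18.62%

18.62


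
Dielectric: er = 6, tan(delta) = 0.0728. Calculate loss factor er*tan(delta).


Loss = 6 * 0.0728 = 0.437

0.437


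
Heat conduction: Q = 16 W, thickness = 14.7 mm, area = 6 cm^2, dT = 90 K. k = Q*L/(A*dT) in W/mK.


k = 16*14.7/1000/(6/10000*90) = 4.36 W/mK

4.36


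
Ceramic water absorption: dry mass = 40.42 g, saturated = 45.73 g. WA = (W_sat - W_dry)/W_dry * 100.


WA = (45.73 - 40.42) / 40.42 * 100 = 13.14%

13.14


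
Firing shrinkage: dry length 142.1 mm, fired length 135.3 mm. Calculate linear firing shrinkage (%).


FS = (142.1 - 135.3) / 142.1 * 100 = 4.79%

4.79


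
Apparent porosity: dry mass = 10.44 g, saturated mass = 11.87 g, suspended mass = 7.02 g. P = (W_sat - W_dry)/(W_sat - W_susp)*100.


P = (11.87 - 10.44) / (11.87 - 7.02) * 100 = 1.43 / 4.85 * 100 = 29.5%

29.5


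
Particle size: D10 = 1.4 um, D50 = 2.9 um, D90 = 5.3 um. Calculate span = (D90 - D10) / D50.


Span = (5.3 - 1.4) / 2.9 = 3.9 / 2.9 = 1.345

1.345


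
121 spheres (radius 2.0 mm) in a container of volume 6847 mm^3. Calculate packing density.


V_sphere = 4/3*pi*2.0^3 = 33.5103 mm^3
Total V = 121*33.5103 = 4054.7463 mm^3
PD = 4054.7463 / 6847 = 0.592

0.592


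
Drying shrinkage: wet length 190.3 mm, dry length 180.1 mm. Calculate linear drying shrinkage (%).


DS = (190.3 - 180.1) / 190.3 * 100 = 5.36%

5.36


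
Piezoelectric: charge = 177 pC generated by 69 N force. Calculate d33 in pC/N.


d33 = 177 / 69 = 2.6 pC/N

2.6


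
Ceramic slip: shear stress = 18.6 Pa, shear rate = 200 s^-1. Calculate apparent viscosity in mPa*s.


eta = tau/gamma * 1000 = 18.6/200 * 1000 = 93.0 mPa*s

93.0


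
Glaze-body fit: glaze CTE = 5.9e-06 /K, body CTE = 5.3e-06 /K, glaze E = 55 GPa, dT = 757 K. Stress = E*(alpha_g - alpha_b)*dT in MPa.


Stress = 55*1000*(5.9e-06 - 5.3e-06)*757 = 25.0 MPa

25.0


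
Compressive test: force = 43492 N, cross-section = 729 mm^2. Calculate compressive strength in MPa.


CS = 43492 / 729 = 59.7 MPa

59.7


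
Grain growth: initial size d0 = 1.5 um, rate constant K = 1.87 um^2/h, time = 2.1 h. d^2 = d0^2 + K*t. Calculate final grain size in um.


d^2 = 1.5^2 + 1.87*2.1 = 6.177
d = sqrt(6.177) = 2.49 um

2.49


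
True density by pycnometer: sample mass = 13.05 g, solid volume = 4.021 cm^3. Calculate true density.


TD = 13.05 / 4.021 = 3.245 g/cm^3

3.245


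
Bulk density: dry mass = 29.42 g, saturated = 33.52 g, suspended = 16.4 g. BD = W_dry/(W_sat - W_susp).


BD = 29.42 / (33.52 - 16.4) = 29.42 / 17.12 = 1.718 g/cm^3

1.718


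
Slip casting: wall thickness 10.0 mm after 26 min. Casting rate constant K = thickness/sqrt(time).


K = 10.0 / sqrt(26) = 10.0 / 5.099 = 1.961 mm/min^0.5

1.961


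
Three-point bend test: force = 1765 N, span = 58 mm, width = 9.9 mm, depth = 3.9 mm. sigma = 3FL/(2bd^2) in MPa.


sigma = 3*1765*58/(2*9.9*3.9^2) = 1019.8 MPa

1019.8


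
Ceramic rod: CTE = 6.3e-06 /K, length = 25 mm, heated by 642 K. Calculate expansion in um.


dL = 6.3e-06 * 25 * 642 * 1000 = 101.115 um

101.115


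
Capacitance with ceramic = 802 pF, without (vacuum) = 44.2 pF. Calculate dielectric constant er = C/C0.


er = 802 / 44.2 = 18.14

18.14


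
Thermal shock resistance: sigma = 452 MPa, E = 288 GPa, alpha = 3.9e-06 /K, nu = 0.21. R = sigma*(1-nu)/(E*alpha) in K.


R = 452*(1-0.21)/(288*1000*3.9e-06) = 318 K

318


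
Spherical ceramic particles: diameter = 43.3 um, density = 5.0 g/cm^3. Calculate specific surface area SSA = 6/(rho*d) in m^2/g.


SSA = 6 / (5.0 * 43.3) = 0.028 m^2/g

0.028


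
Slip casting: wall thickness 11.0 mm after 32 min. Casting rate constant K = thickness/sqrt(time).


K = 11.0 / sqrt(32) = 11.0 / 5.6569 = 1.945 mm/min^0.5

1.945


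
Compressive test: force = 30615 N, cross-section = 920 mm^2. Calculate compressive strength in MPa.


CS = 30615 / 920 = 33.3 MPa

33.3


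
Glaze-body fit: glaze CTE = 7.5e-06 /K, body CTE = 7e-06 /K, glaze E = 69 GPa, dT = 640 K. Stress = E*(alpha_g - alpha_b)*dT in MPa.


Stress = 69*1000*(7.5e-06 - 7e-06)*640 = 22.1 MPa

22.1


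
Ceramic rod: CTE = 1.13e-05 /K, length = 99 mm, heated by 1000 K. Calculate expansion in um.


dL = 1.13e-05 * 99 * 1000 * 1000 = 1118.7 um

1118.7


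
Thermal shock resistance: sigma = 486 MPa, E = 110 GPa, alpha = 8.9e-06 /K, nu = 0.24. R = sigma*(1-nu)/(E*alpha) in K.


R = 486*(1-0.24)/(110*1000*8.9e-06) = 377 K

377


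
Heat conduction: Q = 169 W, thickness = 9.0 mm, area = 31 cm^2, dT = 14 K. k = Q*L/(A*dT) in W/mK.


k = 169*9.0/1000/(31/10000*14) = 35.05 W/mK

35.05


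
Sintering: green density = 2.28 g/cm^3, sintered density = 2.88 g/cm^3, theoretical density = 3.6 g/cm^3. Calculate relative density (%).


Relative = 2.88 / 3.6 * 100 = 80.0%

80.0


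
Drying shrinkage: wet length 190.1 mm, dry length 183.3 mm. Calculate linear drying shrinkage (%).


DS = (190.1 - 183.3) / 190.1 * 100 = 3.58%

3.58


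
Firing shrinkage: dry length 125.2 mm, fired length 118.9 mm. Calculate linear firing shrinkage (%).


FS = (125.2 - 118.9) / 125.2 * 100 = 5.03%

5.03


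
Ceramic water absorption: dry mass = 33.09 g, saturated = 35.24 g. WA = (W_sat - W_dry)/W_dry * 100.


WA = (35.24 - 33.09) / 33.09 * 100 = 6.5%

6.5


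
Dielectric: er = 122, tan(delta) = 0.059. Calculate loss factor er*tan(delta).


Loss = 122 * 0.059 = 7.198

7.198


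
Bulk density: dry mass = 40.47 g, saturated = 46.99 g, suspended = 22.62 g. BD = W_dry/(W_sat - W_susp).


BD = 40.47 / (46.99 - 22.62) = 40.47 / 24.37 = 1.661 g/cm^3

1.661


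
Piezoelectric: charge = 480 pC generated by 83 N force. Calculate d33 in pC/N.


d33 = 480 / 83 = 5.8 pC/N

5.8


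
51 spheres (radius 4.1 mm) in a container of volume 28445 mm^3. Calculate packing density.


V_sphere = 4/3*pi*4.1^3 = 288.6956 mm^3
Total V = 51*288.6956 = 14723.4756 mm^3
PD = 14723.4756 / 28445 = 0.518

0.518


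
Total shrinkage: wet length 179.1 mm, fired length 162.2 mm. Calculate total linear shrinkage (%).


TS = (179.1 - 162.2) / 179.1 * 100 = 9.44%

9.44


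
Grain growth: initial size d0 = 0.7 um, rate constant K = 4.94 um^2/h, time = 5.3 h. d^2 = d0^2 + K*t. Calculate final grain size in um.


d^2 = 0.7^2 + 4.94*5.3 = 26.672
d = sqrt(26.672) = 5.16 um

5.16


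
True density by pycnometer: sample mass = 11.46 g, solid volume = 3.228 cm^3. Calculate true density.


TD = 11.46 / 3.228 = 3.55 g/cm^3

3.55


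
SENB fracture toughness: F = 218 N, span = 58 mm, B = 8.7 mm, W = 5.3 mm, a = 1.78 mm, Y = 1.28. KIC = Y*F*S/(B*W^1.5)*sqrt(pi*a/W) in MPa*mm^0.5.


KIC = 1.28*218*58/(8.7*5.3^1.5)*sqrt(pi*1.78/5.3) = 156.61

156.61


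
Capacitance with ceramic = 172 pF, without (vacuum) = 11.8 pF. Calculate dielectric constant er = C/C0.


er = 172 / 11.8 = 14.58

14.58


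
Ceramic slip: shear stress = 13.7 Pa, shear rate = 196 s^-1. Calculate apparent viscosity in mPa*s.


eta = tau/gamma * 1000 = 13.7/196 * 1000 = 69.9 mPa*s

69.9


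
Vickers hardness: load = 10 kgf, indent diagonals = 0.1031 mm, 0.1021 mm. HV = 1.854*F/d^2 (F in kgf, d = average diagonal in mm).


d_avg = (0.1031+0.1021)/2 = 0.1026 mm
HV = 1.854*10/0.1026^2 = 1761

1761


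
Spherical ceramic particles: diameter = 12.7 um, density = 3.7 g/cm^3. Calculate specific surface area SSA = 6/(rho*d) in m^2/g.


SSA = 6 / (3.7 * 12.7) = 0.128 m^2/g

0.128


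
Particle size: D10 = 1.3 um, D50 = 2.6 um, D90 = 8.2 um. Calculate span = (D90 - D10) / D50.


Span = (8.2 - 1.3) / 2.6 = 6.9 / 2.6 = 2.654

2.654


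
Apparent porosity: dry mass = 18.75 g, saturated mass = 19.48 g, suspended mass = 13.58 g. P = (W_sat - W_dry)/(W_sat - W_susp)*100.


P = (19.48 - 18.75) / (19.48 - 13.58) * 100 = 0.73 / 5.9 * 100 = 12.4%

12.4


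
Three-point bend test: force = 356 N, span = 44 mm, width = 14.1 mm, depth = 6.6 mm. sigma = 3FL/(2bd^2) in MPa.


sigma = 3*356*44/(2*14.1*6.6^2) = 38.3 MPa

38.3


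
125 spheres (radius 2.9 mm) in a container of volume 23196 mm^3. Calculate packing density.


V_sphere = 4/3*pi*2.9^3 = 102.1604 mm^3
Total V = 125*102.1604 = 12770.05 mm^3
PD = 12770.05 / 23196 = 0.551

0.551


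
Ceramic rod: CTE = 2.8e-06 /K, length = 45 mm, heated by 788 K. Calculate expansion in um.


dL = 2.8e-06 * 45 * 788 * 1000 = 99.288 um

99.288


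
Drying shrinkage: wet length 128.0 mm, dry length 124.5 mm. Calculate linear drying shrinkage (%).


DS = (128.0 - 124.5) / 128.0 * 100 = 2.73%

2.73


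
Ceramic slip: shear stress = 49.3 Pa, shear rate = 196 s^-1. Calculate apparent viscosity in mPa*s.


eta = tau/gamma * 1000 = 49.3/196 * 1000 = 251.5 mPa*s

251.5


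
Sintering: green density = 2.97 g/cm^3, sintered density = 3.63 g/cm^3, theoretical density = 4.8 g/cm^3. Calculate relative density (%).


Relative = 3.63 / 4.8 * 100 = 75.6%

75.6


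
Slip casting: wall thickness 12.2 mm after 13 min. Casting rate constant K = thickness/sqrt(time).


K = 12.2 / sqrt(13) = 12.2 / 3.6056 = 3.384 mm/min^0.5

3.384


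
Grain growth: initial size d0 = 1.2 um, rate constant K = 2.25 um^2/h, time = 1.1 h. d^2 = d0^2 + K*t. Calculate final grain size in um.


d^2 = 1.2^2 + 2.25*1.1 = 3.915
d = sqrt(3.915) = 1.98 um

1.98


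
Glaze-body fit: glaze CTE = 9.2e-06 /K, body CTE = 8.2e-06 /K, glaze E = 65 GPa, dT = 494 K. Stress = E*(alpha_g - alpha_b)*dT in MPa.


Stress = 65*1000*(9.2e-06 - 8.2e-06)*494 = 32.1 MPa

32.1


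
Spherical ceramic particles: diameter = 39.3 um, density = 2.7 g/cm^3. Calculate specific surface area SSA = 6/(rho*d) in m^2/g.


SSA = 6 / (2.7 * 39.3) = 0.057 m^2/g

0.057


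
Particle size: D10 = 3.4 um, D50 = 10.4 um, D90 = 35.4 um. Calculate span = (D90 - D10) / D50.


Span = (35.4 - 3.4) / 10.4 = 32.0 / 10.4 = 3.077

3.077


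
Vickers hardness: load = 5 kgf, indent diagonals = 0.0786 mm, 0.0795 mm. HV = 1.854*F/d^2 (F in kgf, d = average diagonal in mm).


d_avg = (0.0786+0.0795)/2 = 0.07905 mm
HV = 1.854*5/0.07905^2 = 1483

1483


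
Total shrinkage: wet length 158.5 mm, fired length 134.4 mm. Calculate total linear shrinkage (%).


TS = (158.5 - 134.4) / 158.5 * 100 = 15.21%

15.21


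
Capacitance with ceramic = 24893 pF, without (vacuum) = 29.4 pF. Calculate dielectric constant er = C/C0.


er = 24893 / 29.4 = 846.7

846.7


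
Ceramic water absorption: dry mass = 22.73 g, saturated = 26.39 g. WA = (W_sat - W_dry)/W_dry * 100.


WA = (26.39 - 22.73) / 22.73 * 100 = 16.1%

16.1


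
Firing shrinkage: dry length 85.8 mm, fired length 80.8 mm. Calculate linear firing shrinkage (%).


FS = (85.8 - 80.8) / 85.8 * 100 = 5.83%

5.83


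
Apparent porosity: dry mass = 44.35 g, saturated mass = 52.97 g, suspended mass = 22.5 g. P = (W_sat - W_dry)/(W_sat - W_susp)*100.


P = (52.97 - 44.35) / (52.97 - 22.5) * 100 = 8.62 / 30.47 * 100 = 28.3%

28.3


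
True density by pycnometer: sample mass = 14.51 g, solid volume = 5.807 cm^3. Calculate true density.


TD = 14.51 / 5.807 = 2.499 g/cm^3

2.499


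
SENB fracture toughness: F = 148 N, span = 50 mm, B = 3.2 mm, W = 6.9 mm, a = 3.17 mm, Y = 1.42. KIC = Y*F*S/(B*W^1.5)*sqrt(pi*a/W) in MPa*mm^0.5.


KIC = 1.42*148*50/(3.2*6.9^1.5)*sqrt(pi*3.17/6.9) = 217.66

217.66


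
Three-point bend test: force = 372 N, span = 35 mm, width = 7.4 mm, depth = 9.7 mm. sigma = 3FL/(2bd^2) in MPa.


sigma = 3*372*35/(2*7.4*9.7^2) = 28.0 MPa

28.0


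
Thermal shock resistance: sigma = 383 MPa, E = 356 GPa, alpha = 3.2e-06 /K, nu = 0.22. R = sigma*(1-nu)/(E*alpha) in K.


R = 383*(1-0.22)/(356*1000*3.2e-06) = 262 K

262


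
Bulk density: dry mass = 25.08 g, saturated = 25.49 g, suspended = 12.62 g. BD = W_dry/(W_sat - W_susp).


BD = 25.08 / (25.49 - 12.62) = 25.08 / 12.87 = 1.949 g/cm^3

1.949


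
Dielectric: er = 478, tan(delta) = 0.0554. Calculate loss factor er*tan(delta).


Loss = 478 * 0.0554 = 26.481

26.481


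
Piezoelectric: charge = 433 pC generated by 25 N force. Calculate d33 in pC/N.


d33 = 433 / 25 = 17.3 pC/N

17.3


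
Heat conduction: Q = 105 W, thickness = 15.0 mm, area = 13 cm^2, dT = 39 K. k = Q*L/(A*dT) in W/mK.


k = 105*15.0/1000/(13/10000*39) = 31.07 W/mK

31.07


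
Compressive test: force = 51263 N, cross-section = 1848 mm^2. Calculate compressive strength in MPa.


CS = 51263 / 1848 = 27.7 MPa

27.7


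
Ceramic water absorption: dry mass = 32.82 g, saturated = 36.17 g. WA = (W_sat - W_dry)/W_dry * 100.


WA = (36.17 - 32.82) / 32.82 * 100 = 10.21%

10.21


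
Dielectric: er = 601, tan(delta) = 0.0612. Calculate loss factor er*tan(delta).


Loss = 601 * 0.0612 = 36.781

36.781


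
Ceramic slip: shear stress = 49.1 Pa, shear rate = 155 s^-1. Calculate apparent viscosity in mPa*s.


eta = tau/gamma * 1000 = 49.1/155 * 1000 = 316.8 mPa*s

316.8


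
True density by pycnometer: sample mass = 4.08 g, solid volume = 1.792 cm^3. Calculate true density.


TD = 4.08 / 1.792 = 2.277 g/cm^3

2.277


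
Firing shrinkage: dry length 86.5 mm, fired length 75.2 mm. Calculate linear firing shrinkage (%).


FS = (86.5 - 75.2) / 86.5 * 100 = 13.06%

13.06


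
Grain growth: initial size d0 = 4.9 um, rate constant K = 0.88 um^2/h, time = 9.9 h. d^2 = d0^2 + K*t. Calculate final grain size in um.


d^2 = 4.9^2 + 0.88*9.9 = 32.722
d = sqrt(32.722) = 5.72 um

5.72


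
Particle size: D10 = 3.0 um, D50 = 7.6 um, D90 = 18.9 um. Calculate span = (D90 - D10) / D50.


Span = (18.9 - 3.0) / 7.6 = 15.9 / 7.6 = 2.092

2.092


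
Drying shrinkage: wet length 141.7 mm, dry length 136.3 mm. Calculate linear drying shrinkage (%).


DS = (141.7 - 136.3) / 141.7 * 100 = 3.81%

3.81


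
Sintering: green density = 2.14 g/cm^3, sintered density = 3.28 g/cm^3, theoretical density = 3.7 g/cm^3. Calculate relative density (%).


Relative = 3.28 / 3.7 * 100 = 88.6%

88.6


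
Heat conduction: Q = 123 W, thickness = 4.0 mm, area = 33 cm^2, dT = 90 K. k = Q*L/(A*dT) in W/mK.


k = 123*4.0/1000/(33/10000*90) = 1.66 W/mK

1.66


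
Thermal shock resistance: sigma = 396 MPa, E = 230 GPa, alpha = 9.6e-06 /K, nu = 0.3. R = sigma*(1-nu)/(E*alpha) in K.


R = 396*(1-0.3)/(230*1000*9.6e-06) = 126 K

126


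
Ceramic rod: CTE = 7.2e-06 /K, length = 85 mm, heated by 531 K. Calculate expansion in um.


dL = 7.2e-06 * 85 * 531 * 1000 = 324.972 um

324.972


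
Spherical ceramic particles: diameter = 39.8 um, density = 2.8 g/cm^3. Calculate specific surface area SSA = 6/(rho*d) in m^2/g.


SSA = 6 / (2.8 * 39.8) = 0.054 m^2/g

0.054


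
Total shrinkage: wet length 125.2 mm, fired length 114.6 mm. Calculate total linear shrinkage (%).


TS = (125.2 - 114.6) / 125.2 * 100 = 8.47%

8.47


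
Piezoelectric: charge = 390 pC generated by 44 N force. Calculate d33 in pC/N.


d33 = 390 / 44 = 8.9 pC/N

8.9


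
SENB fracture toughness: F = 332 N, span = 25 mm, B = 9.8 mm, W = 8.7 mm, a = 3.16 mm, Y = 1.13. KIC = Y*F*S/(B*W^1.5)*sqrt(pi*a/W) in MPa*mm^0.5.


KIC = 1.13*332*25/(9.8*8.7^1.5)*sqrt(pi*3.16/8.7) = 39.84

39.84


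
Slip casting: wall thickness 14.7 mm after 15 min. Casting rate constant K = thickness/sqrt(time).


K = 14.7 / sqrt(15) = 14.7 / 3.873 = 3.796 mm/min^0.5

3.796


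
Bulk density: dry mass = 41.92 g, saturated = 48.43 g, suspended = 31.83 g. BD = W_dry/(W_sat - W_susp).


BD = 41.92 / (48.43 - 31.83) = 41.92 / 16.6 = 2.525 g/cm^3

2.525


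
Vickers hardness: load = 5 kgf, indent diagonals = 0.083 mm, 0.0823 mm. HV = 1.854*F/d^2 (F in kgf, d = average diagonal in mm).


d_avg = (0.083+0.0823)/2 = 0.08265 mm
HV = 1.854*5/0.08265^2 = 1357

1357


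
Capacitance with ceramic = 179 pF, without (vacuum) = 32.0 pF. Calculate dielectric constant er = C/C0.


er = 179 / 32.0 = 5.59

5.59


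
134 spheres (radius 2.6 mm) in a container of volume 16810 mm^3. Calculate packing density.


V_sphere = 4/3*pi*2.6^3 = 73.6222 mm^3
Total V = 134*73.6222 = 9865.3748 mm^3
PD = 9865.3748 / 16810 = 0.587

0.587


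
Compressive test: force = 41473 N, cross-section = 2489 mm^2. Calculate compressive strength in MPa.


CS = 41473 / 2489 = 16.7 MPa

16.7


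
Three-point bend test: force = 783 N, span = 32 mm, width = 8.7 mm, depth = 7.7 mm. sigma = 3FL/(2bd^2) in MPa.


sigma = 3*783*32/(2*8.7*7.7^2) = 72.9 MPa

72.9


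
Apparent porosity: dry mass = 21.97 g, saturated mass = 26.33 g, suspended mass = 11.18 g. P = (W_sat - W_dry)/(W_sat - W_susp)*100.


P = (26.33 - 21.97) / (26.33 - 11.18) * 100 = 4.36 / 15.15 * 100 = 28.8%

28.8


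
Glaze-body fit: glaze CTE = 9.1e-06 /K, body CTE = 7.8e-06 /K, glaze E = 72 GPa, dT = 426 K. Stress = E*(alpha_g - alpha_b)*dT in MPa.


Stress = 72*1000*(9.1e-06 - 7.8e-06)*426 = 39.9 MPa

39.9


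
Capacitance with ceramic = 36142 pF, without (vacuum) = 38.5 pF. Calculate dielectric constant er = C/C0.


er = 36142 / 38.5 = 938.75

938.75


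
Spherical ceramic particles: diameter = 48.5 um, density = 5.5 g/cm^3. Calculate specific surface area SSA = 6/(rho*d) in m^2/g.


SSA = 6 / (5.5 * 48.5) = 0.022 m^2/g

0.022


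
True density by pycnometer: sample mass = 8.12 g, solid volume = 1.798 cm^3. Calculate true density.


TD = 8.12 / 1.798 = 4.516 g/cm^3

4.516


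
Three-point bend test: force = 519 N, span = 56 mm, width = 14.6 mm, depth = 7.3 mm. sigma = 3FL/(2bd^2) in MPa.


sigma = 3*519*56/(2*14.6*7.3^2) = 56.0 MPa

56.0


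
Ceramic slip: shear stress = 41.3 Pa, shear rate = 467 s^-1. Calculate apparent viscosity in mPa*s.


eta = tau/gamma * 1000 = 41.3/467 * 1000 = 88.4 mPa*s

88.4


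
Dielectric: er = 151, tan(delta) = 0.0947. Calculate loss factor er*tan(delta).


Loss = 151 * 0.0947 = 14.3

14.3


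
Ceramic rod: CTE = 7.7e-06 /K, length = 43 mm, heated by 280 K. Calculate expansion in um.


dL = 7.7e-06 * 43 * 280 * 1000 = 92.708 um

92.708


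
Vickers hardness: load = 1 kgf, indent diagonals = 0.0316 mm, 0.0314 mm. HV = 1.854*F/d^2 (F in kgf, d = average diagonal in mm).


d_avg = (0.0316+0.0314)/2 = 0.0315 mm
HV = 1.854*1/0.0315^2 = 1868

1868


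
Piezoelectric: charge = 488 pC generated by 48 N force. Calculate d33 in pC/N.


d33 = 488 / 48 = 10.2 pC/N

10.2


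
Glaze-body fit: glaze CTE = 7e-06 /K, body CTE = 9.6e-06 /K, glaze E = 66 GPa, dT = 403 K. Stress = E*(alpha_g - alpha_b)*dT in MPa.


Stress = 66*1000*(7e-06 - 9.6e-06)*403 = -69.2 MPa

-69.2


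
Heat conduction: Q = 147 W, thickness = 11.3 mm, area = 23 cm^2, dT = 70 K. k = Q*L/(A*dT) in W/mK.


k = 147*11.3/1000/(23/10000*70) = 10.32 W/mK

10.32


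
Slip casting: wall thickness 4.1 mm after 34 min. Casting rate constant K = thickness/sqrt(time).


K = 4.1 / sqrt(34) = 4.1 / 5.831 = 0.703 mm/min^0.5

0.703


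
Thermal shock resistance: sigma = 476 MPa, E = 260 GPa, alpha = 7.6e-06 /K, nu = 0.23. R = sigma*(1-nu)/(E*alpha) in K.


R = 476*(1-0.23)/(260*1000*7.6e-06) = 185 K

185


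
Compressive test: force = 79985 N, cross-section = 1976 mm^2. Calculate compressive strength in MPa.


CS = 79985 / 1976 = 40.5 MPa

40.5


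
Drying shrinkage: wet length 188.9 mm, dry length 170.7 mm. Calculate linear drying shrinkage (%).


DS = (188.9 - 170.7) / 188.9 * 100 = 9.63%

9.63


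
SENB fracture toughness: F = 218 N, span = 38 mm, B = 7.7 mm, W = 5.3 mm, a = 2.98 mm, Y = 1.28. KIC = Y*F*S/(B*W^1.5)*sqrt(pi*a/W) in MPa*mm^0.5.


KIC = 1.28*218*38/(7.7*5.3^1.5)*sqrt(pi*2.98/5.3) = 150.0

150.0


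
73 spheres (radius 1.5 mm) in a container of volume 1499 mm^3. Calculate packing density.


V_sphere = 4/3*pi*1.5^3 = 14.1372 mm^3
Total V = 73*14.1372 = 1032.0156 mm^3
PD = 1032.0156 / 1499 = 0.688

0.688


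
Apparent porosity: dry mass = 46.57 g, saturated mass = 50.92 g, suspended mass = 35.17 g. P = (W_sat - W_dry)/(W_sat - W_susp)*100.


P = (50.92 - 46.57) / (50.92 - 35.17) * 100 = 4.35 / 15.75 * 100 = 27.6%

27.6


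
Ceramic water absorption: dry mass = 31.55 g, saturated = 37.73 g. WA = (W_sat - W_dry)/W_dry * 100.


WA = (37.73 - 31.55) / 31.55 * 100 = 19.59%

19.59


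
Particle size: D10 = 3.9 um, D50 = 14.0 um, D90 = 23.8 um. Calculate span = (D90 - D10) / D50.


Span = (23.8 - 3.9) / 14.0 = 19.9 / 14.0 = 1.421

1.421


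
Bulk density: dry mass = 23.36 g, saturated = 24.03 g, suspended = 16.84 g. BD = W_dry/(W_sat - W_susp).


BD = 23.36 / (24.03 - 16.84) = 23.36 / 7.19 = 3.249 g/cm^3

3.249


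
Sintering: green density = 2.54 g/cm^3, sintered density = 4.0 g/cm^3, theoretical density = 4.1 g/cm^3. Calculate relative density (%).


Relative = 4.0 / 4.1 * 100 = 97.6%

97.6


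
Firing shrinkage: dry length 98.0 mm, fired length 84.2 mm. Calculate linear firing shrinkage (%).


FS = (98.0 - 84.2) / 98.0 * 100 = 14.08%

14.08


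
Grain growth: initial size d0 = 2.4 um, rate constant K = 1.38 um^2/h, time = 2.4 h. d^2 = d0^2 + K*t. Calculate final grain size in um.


d^2 = 2.4^2 + 1.38*2.4 = 9.072
d = sqrt(9.072) = 3.01 um

3.01


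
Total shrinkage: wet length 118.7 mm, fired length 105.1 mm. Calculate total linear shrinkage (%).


TS = (118.7 - 105.1) / 118.7 * 100 = 11.46%

11.46


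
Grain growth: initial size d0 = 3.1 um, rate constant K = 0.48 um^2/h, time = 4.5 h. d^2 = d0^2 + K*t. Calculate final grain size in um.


d^2 = 3.1^2 + 0.48*4.5 = 11.77
d = sqrt(11.77) = 3.43 um

3.43


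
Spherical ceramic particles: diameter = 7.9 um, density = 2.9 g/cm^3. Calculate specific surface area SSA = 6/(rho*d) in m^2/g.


SSA = 6 / (2.9 * 7.9) = 0.262 m^2/g

0.262


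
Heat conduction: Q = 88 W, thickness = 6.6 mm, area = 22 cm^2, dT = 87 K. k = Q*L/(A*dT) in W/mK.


k = 88*6.6/1000/(22/10000*87) = 3.03 W/mK

3.03


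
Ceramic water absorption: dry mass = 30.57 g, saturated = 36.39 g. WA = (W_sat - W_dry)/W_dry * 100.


WA = (36.39 - 30.57) / 30.57 * 100 = 19.04%

19.04


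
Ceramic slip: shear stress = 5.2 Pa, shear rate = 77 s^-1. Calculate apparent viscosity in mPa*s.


eta = tau/gamma * 1000 = 5.2/77 * 1000 = 67.5 mPa*s

67.5


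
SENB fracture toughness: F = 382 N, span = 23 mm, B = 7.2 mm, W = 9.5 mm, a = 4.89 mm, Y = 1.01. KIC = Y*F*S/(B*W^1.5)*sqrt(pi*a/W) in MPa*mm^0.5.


KIC = 1.01*382*23/(7.2*9.5^1.5)*sqrt(pi*4.89/9.5) = 53.53

53.53


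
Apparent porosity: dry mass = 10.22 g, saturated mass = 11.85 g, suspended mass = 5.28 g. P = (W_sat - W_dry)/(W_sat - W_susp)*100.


P = (11.85 - 10.22) / (11.85 - 5.28) * 100 = 1.63 / 6.57 * 100 = 24.8%

24.8


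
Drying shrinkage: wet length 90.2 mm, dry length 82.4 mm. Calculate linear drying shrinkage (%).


DS = (90.2 - 82.4) / 90.2 * 100 = 8.65%

8.65


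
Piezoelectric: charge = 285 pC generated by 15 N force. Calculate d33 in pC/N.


d33 = 285 / 15 = 19.0 pC/N

19.0


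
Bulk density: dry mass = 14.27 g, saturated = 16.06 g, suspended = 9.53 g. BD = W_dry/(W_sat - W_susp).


BD = 14.27 / (16.06 - 9.53) = 14.27 / 6.53 = 2.185 g/cm^3

2.185


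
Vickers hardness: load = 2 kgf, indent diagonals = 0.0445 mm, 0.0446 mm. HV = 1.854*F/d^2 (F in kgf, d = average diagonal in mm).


d_avg = (0.0445+0.0446)/2 = 0.04455 mm
HV = 1.854*2/0.04455^2 = 1868

1868


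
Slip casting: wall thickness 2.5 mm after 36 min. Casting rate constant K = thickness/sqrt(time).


K = 2.5 / sqrt(36) = 2.5 / 6.0 = 0.417 mm/min^0.5

0.417


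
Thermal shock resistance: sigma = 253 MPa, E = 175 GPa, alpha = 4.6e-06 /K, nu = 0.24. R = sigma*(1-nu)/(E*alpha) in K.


R = 253*(1-0.24)/(175*1000*4.6e-06) = 239 K

239


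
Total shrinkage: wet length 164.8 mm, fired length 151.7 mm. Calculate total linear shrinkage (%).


TS = (164.8 - 151.7) / 164.8 * 100 = 7.95%

7.95


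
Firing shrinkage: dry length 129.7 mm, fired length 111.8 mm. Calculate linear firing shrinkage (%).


FS = (129.7 - 111.8) / 129.7 * 100 = 13.8%

13.8


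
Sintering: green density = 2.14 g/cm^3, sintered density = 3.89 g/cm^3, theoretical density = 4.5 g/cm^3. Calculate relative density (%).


Relative = 3.89 / 4.5 * 100 = 86.4%

86.4


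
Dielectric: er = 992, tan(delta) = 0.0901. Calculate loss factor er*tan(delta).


Loss = 992 * 0.0901 = 89.379

89.379


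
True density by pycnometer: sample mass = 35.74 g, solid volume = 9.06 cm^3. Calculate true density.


TD = 35.74 / 9.06 = 3.945 g/cm^3

3.945


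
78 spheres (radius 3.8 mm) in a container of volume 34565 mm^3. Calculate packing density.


V_sphere = 4/3*pi*3.8^3 = 229.8473 mm^3
Total V = 78*229.8473 = 17928.0894 mm^3
PD = 17928.0894 / 34565 = 0.519

0.519


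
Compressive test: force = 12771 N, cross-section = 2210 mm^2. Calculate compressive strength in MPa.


CS = 12771 / 2210 = 5.8 MPa

5.8


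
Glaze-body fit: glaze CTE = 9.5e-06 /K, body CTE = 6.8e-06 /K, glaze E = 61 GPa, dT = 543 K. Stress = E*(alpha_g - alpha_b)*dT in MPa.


Stress = 61*1000*(9.5e-06 - 6.8e-06)*543 = 89.4 MPa

89.4


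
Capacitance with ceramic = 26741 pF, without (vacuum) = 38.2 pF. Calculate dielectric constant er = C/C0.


er = 26741 / 38.2 = 700.03

700.03


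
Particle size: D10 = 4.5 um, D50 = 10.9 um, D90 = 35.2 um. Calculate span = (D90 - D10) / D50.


Span = (35.2 - 4.5) / 10.9 = 30.7 / 10.9 = 2.817

2.817


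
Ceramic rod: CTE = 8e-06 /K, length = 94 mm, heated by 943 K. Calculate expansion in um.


dL = 8e-06 * 94 * 943 * 1000 = 709.136 um

709.136


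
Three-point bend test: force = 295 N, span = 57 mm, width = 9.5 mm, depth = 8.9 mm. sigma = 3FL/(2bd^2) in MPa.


sigma = 3*295*57/(2*9.5*8.9^2) = 33.5 MPa

33.5


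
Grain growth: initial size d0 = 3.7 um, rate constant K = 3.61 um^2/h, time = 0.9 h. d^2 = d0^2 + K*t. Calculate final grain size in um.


d^2 = 3.7^2 + 3.61*0.9 = 16.939
d = sqrt(16.939) = 4.12 um

4.12


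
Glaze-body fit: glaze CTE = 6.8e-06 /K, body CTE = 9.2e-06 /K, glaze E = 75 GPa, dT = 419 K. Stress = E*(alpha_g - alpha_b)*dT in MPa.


Stress = 75*1000*(6.8e-06 - 9.2e-06)*419 = -75.4 MPa

-75.4


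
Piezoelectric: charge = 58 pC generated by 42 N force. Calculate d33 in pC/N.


d33 = 58 / 42 = 1.4 pC/N

1.4


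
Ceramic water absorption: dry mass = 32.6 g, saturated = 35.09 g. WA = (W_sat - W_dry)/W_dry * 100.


WA = (35.09 - 32.6) / 32.6 * 100 = 7.64%

7.64


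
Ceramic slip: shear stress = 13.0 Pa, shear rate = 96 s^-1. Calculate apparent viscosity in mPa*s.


eta = tau/gamma * 1000 = 13.0/96 * 1000 = 135.4 mPa*s

135.4


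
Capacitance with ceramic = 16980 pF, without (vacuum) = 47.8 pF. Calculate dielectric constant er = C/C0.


er = 16980 / 47.8 = 355.23

355.23


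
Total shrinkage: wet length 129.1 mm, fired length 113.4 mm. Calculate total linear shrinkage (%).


TS = (129.1 - 113.4) / 129.1 * 100 = 12.16%

12.16


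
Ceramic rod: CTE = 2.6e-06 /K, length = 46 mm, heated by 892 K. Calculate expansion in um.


dL = 2.6e-06 * 46 * 892 * 1000 = 106.683 um

106.683


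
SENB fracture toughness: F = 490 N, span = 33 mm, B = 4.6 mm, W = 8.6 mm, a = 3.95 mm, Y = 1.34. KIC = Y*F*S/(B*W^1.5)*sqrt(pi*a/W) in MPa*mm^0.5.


KIC = 1.34*490*33/(4.6*8.6^1.5)*sqrt(pi*3.95/8.6) = 224.35

224.35


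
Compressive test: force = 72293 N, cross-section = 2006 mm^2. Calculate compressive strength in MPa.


CS = 72293 / 2006 = 36.0 MPa

36.0


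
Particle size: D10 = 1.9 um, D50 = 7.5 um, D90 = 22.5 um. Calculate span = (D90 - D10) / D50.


Span = (22.5 - 1.9) / 7.5 = 20.6 / 7.5 = 2.747

2.747


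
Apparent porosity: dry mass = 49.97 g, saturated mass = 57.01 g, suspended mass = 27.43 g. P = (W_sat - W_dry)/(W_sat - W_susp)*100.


P = (57.01 - 49.97) / (57.01 - 27.43) * 100 = 7.04 / 29.58 * 100 = 23.8%

23.8


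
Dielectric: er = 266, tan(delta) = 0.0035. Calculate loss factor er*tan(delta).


Loss = 266 * 0.0035 = 0.931

0.931


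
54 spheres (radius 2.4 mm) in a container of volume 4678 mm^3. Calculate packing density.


V_sphere = 4/3*pi*2.4^3 = 57.9058 mm^3
Total V = 54*57.9058 = 3126.9132 mm^3
PD = 3126.9132 / 4678 = 0.668

0.668


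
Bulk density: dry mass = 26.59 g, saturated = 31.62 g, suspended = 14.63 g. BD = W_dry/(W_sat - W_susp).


BD = 26.59 / (31.62 - 14.63) = 26.59 / 16.99 = 1.565 g/cm^3

1.565


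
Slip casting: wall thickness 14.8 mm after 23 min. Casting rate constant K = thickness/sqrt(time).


K = 14.8 / sqrt(23) = 14.8 / 4.7958 = 3.086 mm/min^0.5

3.086


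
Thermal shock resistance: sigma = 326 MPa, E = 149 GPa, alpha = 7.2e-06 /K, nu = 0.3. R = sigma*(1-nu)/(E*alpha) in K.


R = 326*(1-0.3)/(149*1000*7.2e-06) = 213 K

213


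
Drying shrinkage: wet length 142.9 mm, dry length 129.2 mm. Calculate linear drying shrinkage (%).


DS = (142.9 - 129.2) / 142.9 * 100 = 9.59%

9.59


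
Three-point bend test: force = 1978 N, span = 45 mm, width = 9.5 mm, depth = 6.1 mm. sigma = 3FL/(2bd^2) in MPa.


sigma = 3*1978*45/(2*9.5*6.1^2) = 377.7 MPa

377.7


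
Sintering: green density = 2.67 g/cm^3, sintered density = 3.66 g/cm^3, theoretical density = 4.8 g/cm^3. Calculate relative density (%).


Relative = 3.66 / 4.8 * 100 = 76.3%

76.3


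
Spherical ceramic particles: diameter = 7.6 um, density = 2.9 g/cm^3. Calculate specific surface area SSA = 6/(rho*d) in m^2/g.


SSA = 6 / (2.9 * 7.6) = 0.272 m^2/g

0.272


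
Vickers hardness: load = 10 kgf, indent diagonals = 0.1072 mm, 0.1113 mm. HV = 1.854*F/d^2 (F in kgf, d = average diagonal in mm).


d_avg = (0.1072+0.1113)/2 = 0.10925 mm
HV = 1.854*10/0.10925^2 = 1553

1553


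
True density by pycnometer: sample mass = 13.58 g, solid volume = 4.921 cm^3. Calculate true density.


TD = 13.58 / 4.921 = 2.76 g/cm^3

2.76


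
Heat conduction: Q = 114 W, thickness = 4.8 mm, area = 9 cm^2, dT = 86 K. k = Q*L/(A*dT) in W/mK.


k = 114*4.8/1000/(9/10000*86) = 7.07 W/mK

7.07


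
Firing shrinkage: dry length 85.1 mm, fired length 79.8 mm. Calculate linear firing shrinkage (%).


FS = (85.1 - 79.8) / 85.1 * 100 = 6.23%

6.23


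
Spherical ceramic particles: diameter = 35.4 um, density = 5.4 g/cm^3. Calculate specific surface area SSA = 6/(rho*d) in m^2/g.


SSA = 6 / (5.4 * 35.4) = 0.031 m^2/g

0.031


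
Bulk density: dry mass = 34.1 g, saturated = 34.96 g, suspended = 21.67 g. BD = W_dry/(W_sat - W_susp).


BD = 34.1 / (34.96 - 21.67) = 34.1 / 13.29 = 2.566 g/cm^3

2.566


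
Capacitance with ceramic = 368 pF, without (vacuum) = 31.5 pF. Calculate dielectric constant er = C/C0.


er = 368 / 31.5 = 11.68

11.68


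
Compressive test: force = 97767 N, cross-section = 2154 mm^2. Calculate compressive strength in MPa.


CS = 97767 / 2154 = 45.4 MPa

45.4


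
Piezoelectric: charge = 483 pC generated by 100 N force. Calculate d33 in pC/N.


d33 = 483 / 100 = 4.8 pC/N

4.8


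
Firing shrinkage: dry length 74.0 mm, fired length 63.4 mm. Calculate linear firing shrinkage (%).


FS = (74.0 - 63.4) / 74.0 * 100 = 14.32%

14.32


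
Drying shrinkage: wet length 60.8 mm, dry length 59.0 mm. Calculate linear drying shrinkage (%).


DS = (60.8 - 59.0) / 60.8 * 100 = 2.96%

2.96


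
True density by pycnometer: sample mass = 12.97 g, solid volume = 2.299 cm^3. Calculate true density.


TD = 12.97 / 2.299 = 5.642 g/cm^3

5.642


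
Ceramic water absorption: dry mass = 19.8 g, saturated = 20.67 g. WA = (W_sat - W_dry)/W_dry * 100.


WA = (20.67 - 19.8) / 19.8 * 100 = 4.39%

4.39


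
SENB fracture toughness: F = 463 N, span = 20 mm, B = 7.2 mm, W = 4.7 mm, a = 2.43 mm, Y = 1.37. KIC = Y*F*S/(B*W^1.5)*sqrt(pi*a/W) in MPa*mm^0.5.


KIC = 1.37*463*20/(7.2*4.7^1.5)*sqrt(pi*2.43/4.7) = 220.38

220.38


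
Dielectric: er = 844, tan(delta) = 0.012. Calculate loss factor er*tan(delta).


Loss = 844 * 0.012 = 10.128

10.128


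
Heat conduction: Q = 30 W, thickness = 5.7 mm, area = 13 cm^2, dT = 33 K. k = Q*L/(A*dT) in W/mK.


k = 30*5.7/1000/(13/10000*33) = 3.99 W/mK

3.99


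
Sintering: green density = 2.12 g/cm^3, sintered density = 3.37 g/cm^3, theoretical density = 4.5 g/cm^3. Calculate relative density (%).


Relative = 3.37 / 4.5 * 100 = 74.9%

74.9


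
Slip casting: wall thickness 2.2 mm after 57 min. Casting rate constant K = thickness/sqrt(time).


K = 2.2 / sqrt(57) = 2.2 / 7.5498 = 0.291 mm/min^0.5

0.291


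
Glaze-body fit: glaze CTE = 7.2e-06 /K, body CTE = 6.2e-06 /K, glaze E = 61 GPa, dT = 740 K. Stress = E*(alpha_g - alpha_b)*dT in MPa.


Stress = 61*1000*(7.2e-06 - 6.2e-06)*740 = 45.1 MPa

45.1


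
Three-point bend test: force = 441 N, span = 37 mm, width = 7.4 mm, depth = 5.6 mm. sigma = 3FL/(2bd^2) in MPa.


sigma = 3*441*37/(2*7.4*5.6^2) = 105.5 MPa

105.5


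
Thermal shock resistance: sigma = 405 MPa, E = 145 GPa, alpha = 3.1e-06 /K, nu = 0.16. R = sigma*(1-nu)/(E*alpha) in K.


R = 405*(1-0.16)/(145*1000*3.1e-06) = 757 K

757


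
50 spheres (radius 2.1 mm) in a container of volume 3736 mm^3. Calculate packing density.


V_sphere = 4/3*pi*2.1^3 = 38.7924 mm^3
Total V = 50*38.7924 = 1939.62 mm^3
PD = 1939.62 / 3736 = 0.519

0.519


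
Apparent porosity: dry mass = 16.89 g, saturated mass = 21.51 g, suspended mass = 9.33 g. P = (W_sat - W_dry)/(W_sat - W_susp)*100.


P = (21.51 - 16.89) / (21.51 - 9.33) * 100 = 4.62 / 12.18 * 100 = 37.9%

37.9


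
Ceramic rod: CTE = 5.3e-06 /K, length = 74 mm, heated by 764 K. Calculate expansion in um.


dL = 5.3e-06 * 74 * 764 * 1000 = 299.641 um

299.641


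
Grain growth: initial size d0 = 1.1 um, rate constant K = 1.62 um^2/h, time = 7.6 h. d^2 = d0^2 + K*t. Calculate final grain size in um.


d^2 = 1.1^2 + 1.62*7.6 = 13.522
d = sqrt(13.522) = 3.68 um

3.68


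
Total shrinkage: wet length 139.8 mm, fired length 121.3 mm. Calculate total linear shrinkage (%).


TS = (139.8 - 121.3) / 139.8 * 100 = 13.23%

13.23


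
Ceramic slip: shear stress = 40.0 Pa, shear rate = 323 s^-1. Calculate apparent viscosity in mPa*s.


eta = tau/gamma * 1000 = 40.0/323 * 1000 = 123.8 mPa*s

123.8


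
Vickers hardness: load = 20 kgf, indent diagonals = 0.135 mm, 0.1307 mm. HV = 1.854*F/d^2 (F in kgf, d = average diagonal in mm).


d_avg = (0.135+0.1307)/2 = 0.13285 mm
HV = 1.854*20/0.13285^2 = 2101

2101


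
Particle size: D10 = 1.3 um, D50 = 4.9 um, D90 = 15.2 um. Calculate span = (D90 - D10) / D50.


Span = (15.2 - 1.3) / 4.9 = 13.9 / 4.9 = 2.837

2.837


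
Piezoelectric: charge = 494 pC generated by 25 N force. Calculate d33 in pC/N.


d33 = 494 / 25 = 19.8 pC/N

19.8


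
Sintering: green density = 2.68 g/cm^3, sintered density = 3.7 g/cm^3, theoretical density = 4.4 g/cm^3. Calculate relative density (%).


Relative = 3.7 / 4.4 * 100 = 84.1%

84.1


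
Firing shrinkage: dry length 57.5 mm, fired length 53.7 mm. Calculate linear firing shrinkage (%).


FS = (57.5 - 53.7) / 57.5 * 100 = 6.61%

6.61


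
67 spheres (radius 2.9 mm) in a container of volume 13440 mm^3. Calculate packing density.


V_sphere = 4/3*pi*2.9^3 = 102.1604 mm^3
Total V = 67*102.1604 = 6844.7468 mm^3
PD = 6844.7468 / 13440 = 0.509

0.509


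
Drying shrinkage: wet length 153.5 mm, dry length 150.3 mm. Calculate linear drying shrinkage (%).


DS = (153.5 - 150.3) / 153.5 * 100 = 2.08%

2.08


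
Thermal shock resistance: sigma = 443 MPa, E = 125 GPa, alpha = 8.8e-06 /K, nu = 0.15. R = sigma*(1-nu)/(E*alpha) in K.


R = 443*(1-0.15)/(125*1000*8.8e-06) = 342 K

342


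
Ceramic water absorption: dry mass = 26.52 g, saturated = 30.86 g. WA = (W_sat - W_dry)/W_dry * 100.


WA = (30.86 - 26.52) / 26.52 * 100 = 16.37%

16.37


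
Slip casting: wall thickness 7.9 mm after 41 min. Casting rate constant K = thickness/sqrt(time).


K = 7.9 / sqrt(41) = 7.9 / 6.4031 = 1.234 mm/min^0.5

1.234


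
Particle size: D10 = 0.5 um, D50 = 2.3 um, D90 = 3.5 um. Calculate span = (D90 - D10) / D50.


Span = (3.5 - 0.5) / 2.3 = 3.0 / 2.3 = 1.304

1.304


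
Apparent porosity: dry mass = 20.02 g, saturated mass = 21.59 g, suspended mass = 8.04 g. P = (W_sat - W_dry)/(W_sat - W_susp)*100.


P = (21.59 - 20.02) / (21.59 - 8.04) * 100 = 1.57 / 13.55 * 100 = 11.6%

11.6


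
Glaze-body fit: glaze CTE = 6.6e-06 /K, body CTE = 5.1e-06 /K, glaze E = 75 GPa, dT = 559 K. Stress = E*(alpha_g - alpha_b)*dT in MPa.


Stress = 75*1000*(6.6e-06 - 5.1e-06)*559 = 62.9 MPa

62.9


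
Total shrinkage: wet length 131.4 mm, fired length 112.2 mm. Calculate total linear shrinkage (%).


TS = (131.4 - 112.2) / 131.4 * 100 = 14.61%

14.61


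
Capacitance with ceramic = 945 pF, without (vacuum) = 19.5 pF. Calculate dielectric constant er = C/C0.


er = 945 / 19.5 = 48.46

48.46


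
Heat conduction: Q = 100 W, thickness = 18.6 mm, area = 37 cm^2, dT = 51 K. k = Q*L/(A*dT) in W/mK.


k = 100*18.6/1000/(37/10000*51) = 9.86 W/mK

9.86


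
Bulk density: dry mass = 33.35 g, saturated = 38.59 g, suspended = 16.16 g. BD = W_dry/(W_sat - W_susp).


BD = 33.35 / (38.59 - 16.16) = 33.35 / 22.43 = 1.487 g/cm^3

1.487


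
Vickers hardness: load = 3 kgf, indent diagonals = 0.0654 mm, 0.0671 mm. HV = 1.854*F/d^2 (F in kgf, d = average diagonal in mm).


d_avg = (0.0654+0.0671)/2 = 0.06625 mm
HV = 1.854*3/0.06625^2 = 1267

1267


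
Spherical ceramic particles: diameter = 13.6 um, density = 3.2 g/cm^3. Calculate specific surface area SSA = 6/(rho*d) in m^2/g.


SSA = 6 / (3.2 * 13.6) = 0.138 m^2/g

0.138


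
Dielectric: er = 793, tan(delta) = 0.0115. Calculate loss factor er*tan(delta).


Loss = 793 * 0.0115 = 9.12

9.12


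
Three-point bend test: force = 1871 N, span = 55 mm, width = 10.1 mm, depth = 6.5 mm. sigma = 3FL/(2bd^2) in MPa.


sigma = 3*1871*55/(2*10.1*6.5^2) = 361.7 MPa

361.7


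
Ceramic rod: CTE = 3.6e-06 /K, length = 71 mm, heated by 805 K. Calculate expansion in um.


dL = 3.6e-06 * 71 * 805 * 1000 = 205.758 um

205.758


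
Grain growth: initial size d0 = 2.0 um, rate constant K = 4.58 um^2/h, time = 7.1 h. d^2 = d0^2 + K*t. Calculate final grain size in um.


d^2 = 2.0^2 + 4.58*7.1 = 36.518
d = sqrt(36.518) = 6.04 um

6.04


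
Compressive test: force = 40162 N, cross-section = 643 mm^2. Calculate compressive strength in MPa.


CS = 40162 / 643 = 62.5 MPa

62.5


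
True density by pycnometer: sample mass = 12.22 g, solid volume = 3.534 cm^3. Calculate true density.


TD = 12.22 / 3.534 = 3.458 g/cm^3

3.458


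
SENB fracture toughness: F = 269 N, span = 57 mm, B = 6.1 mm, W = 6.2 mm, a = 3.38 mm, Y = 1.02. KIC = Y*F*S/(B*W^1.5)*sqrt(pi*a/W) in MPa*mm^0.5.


KIC = 1.02*269*57/(6.1*6.2^1.5)*sqrt(pi*3.38/6.2) = 217.34

217.34
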